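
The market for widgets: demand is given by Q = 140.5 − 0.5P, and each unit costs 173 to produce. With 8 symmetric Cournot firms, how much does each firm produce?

Inverting demand: P = 281 − 2Q.
In a 8-firm Cournot equilibrium, symmetry and the first-order condition give q = (281 − 173)/(18) = 6. So Q = 48 and P = 185.

q_i = 6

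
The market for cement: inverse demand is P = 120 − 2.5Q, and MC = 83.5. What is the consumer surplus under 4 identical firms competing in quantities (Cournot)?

CS = 170.528

With 4 symmetric Cournot firms, each firm's FOC gives 120 − 12.5q = 83.5, so q = 2.92, Q = 4·2.92 = 11.68, and P = 90.8.
CS = ½·(120 − 90.8)·11.68 = 170.528.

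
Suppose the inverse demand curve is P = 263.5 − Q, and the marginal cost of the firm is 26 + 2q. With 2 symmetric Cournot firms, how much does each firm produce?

q_i = 47.5

With 2 symmetric Cournot firms, each firm's FOC gives 263.5 − 3q = 26 + 2q, so q = 47.5, Q = 2·47.5 = 95, and P = 168.5.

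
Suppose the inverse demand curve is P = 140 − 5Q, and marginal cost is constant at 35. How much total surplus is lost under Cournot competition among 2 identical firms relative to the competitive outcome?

DWL = 122.5

Perfect competition: P = MC = 35, so 140 − 5Q = 35 and Q = 21.
Cournot with 2 identical firms: the symmetric best-response condition is 140 − 15q = 35. Each firm produces q = 7, total output Q = 14, price P = 70.
DWL is the triangle between Q = 14 and Q = 21: ½·(21 − 14)·(70 − 35) = 122.5.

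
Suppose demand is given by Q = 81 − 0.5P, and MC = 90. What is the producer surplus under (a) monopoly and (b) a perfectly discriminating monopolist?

Inverting demand: P = 162 − 2Q.
The monopolist equates marginal revenue to marginal cost: 162 − 4Q = 90, so Q = 18. From demand, P = 126.
PS = (126 − 90)·18 = 648.
With perfect price discrimination, output is the efficient level Q = 36 (where demand meets MC), but every buyer pays their willingness to pay: CS = 0 and PS = total surplus.
PS = ½·(162 − 90)·36 = 1296.

Monopoly: PS = 648; Perfect PD: PS = 1296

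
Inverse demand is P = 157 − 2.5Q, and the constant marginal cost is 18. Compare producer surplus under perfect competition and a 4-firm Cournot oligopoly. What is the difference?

Competitive firms price at marginal cost: P = 18, giving Q = 55.6.
PS = (18 − 18)·55.6 = 0.
Cournot with 4 identical firms: the symmetric best-response condition is 157 − 12.5q = 18. Each firm produces q = 11.12, total output Q = 44.48, price P = 45.8.
PS = (45.8 − 18)·44.48 = 1236.544.
Change in producer surplus: 1236.544 − 0 = 1236.544.

Producer surplus rises by 1236.544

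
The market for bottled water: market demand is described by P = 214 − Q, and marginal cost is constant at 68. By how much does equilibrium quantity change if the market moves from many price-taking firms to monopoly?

Under competition P = MC = 68, so Q = (214 − 68)/1 = 146.
The monopolist equates marginal revenue to marginal cost: 214 − 2Q = 68, so Q = 73. From demand, P = 141.
Change in equilibrium quantity: 73 − 146 = −73.

Q falls by 73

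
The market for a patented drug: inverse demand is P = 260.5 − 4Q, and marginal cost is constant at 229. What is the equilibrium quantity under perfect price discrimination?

With perfect price discrimination, output is the efficient level Q = 7.875 (where demand meets MC), but every buyer pays their willingness to pay: CS = 0 and PS = total surplus.

Q = 7.875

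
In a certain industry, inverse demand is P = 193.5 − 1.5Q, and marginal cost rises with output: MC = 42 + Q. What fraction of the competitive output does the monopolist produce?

Q_m/Q_c = 0.625

A monopolist chooses Q where MR = MC. MR = 193.5 − 3Q; setting this equal to 42 + Q gives Q = 37.875 and P = 2187/16.
Under competition P = MC: 193.5 − 1.5Q = 42 + Q ⇒ Q = 60.6, P = 102.6.
Ratio Q_m/Q_c = 37.875/60.6 = 0.625.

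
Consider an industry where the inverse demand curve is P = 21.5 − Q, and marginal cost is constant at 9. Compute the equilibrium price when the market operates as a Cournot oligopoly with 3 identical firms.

With 3 symmetric Cournot firms, each firm's FOC gives 21.5 − 4q = 9, so q = 3.125, Q = 3·3.125 = 9.375, and P = 12.125.

P = 12.125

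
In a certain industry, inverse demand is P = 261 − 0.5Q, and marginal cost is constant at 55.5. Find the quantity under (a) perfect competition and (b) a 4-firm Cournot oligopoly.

Under competition P = MC = 55.5, so Q = (261 − 55.5)/0.5 = 411.
With 4 symmetric Cournot firms, each firm's FOC gives 261 − 2.5q = 55.5, so q = 82.2, Q = 4·82.2 = 328.8, and P = 96.6.

Competition: Q = 411; Cournot: Q = 328.8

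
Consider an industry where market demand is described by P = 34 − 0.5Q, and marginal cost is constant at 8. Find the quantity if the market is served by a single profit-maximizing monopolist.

Monopoly sets MR = MC: 34 − Q = 8 ⇒ Q = 26, P = 34 − 0.5·26 = 21.

Q = 26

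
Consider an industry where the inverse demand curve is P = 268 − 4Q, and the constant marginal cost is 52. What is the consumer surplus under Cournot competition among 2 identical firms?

Cournot with 2 identical firms: the symmetric best-response condition is 268 − 12q = 52. Each firm produces q = 18, total output Q = 36, price P = 124.
CS = ½·(268 − 124)·36 = 2592.

CS = 2592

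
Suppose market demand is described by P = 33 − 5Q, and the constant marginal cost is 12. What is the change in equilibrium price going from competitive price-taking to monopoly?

Equilibrium price rises by 10.5

Under competition P = MC = 12, so Q = (33 − 12)/5 = 4.2.
Monopoly sets MR = MC: 33 − 10Q = 12 ⇒ Q = 2.1, P = 33 − 5·2.1 = 22.5.
Change in equilibrium price: 22.5 − 12 = 10.5.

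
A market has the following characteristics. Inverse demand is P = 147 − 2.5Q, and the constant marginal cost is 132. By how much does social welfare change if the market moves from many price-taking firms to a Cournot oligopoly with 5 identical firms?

TS falls by 1.25

Competitive firms price at marginal cost: P = 132, giving Q = 6.
CS = ½·(147 − 132)·6 = 45; PS = (132 − 132)·6 = 0; TS = 45.
In a 5-firm Cournot equilibrium, symmetry and the first-order condition give q = (147 − 132)/(15) = 1. So Q = 5 and P = 134.5.
CS = ½·(147 − 134.5)·5 = 31.25; PS = (134.5 − 132)·5 = 12.5; TS = 43.75.
Change in social welfare: 43.75 − 45 = −1.25.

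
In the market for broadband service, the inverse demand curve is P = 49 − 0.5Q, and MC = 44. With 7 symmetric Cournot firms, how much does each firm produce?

q_i = 1.25

In a 7-firm Cournot equilibrium, symmetry and the first-order condition give q = (49 − 44)/(4) = 1.25. So Q = 8.75 and P = 44.625.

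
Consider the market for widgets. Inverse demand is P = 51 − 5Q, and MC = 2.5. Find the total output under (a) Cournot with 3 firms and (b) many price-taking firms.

Cournot: Q = 7.275; Competition: Q = 9.7

With 3 symmetric Cournot firms, each firm's FOC gives 51 − 20q = 2.5, so q = 2.425, Q = 3·2.425 = 7.275, and P = 14.625.
Under competition P = MC = 2.5, so Q = (51 − 2.5)/5 = 9.7.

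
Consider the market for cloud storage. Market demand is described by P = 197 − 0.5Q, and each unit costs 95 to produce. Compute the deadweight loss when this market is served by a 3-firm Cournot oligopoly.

DWL = 650.25

Competitive firms price at marginal cost: P = 95, giving Q = 204.
In a 3-firm Cournot equilibrium, symmetry and the first-order condition give q = (197 − 95)/(2) = 51. So Q = 153 and P = 120.5.
DWL is the triangle between Q = 153 and Q = 204: ½·(204 − 153)·(120.5 − 95) = 650.25.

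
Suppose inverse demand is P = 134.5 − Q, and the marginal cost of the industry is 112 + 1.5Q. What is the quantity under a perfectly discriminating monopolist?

Q = 9

Under first-degree price discrimination the firm charges each unit its demand price and produces up to where P = MC, i.e. Q = 9. Consumer surplus is zero; producer surplus equals total surplus.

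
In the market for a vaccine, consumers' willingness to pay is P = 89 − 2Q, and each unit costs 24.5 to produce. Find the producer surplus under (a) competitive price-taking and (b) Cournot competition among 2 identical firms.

Competition: PS = 0; Cournot: PS = 462.25

Competitive firms price at marginal cost: P = 24.5, giving Q = 32.25.
PS = (24.5 − 24.5)·32.25 = 0.
In a 2-firm Cournot equilibrium, symmetry and the first-order condition give q = (89 − 24.5)/(6) = 10.75. So Q = 21.5 and P = 46.
PS = (46 − 24.5)·21.5 = 462.25.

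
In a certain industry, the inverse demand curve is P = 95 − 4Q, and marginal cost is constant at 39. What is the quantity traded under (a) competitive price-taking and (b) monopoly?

Competition: Q = 14; Monopoly: Q = 7

Perfect competition: P = MC = 39, so 95 − 4Q = 39 and Q = 14.
A monopolist chooses Q where MR = MC. MR = 95 − 8Q; setting this equal to 39 gives Q = 7 and P = 67.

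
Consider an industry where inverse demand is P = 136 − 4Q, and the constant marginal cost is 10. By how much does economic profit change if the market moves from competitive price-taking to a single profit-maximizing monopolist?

π rises by 992.25

Under competition P = MC = 10, so Q = (136 − 10)/4 = 31.5.
Profit = (10 − 10)·31.5 = 0.
The monopolist equates marginal revenue to marginal cost: 136 − 8Q = 10, so Q = 15.75. From demand, P = 73.
Profit = (73 − 10)·15.75 = 992.25.
Change in economic profit: 992.25 − 0 = 992.25.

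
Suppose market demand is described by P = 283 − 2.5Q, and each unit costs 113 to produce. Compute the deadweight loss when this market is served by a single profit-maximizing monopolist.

DWL = 1445

Perfect competition: P = MC = 113, so 283 − 2.5Q = 113 and Q = 68.
A monopolist chooses Q where MR = MC. MR = 283 − 5Q; setting this equal to 113 gives Q = 34 and P = 198.
DWL is the triangle between Q = 34 and Q = 68: ½·(68 − 34)·(198 − 113) = 1445.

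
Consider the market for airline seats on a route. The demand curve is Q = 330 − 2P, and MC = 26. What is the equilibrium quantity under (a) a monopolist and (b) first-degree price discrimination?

Monopoly: Q = 139; Perfect PD: Q = 278

Inverting demand: P = 165 − 0.5Q.
The monopolist equates marginal revenue to marginal cost: 165 − Q = 26, so Q = 139. From demand, P = 95.5.
Under first-degree price discrimination the firm charges each unit its demand price and produces up to where P = MC, i.e. Q = 278. Consumer surplus is zero; producer surplus equals total surplus.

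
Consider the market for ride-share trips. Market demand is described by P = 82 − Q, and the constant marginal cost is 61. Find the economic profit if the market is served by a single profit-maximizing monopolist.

A monopolist chooses Q where MR = MC. MR = 82 − 2Q; setting this equal to 61 gives Q = 10.5 and P = 71.5.
Profit = (71.5 − 61)·10.5 = 110.25.

Profit = 110.25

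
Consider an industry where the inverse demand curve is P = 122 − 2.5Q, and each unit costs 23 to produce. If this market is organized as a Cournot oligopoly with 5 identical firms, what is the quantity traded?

Q = 33

In a 5-firm Cournot equilibrium, symmetry and the first-order condition give q = (122 − 23)/(15) = 6.6. So Q = 33 and P = 39.5.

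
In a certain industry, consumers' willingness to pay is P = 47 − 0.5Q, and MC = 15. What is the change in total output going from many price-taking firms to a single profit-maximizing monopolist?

Total output falls by 32

Competitive firms price at marginal cost: P = 15, giving Q = 64.
The monopolist equates marginal revenue to marginal cost: 47 − Q = 15, so Q = 32. From demand, P = 31.
Change in total output: 32 − 64 = −32.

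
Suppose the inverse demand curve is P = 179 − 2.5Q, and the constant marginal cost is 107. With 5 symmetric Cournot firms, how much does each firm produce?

Cournot with 5 identical firms: the symmetric best-response condition is 179 − 15q = 107. Each firm produces q = 4.8, total output Q = 24, price P = 119.

q_i = 4.8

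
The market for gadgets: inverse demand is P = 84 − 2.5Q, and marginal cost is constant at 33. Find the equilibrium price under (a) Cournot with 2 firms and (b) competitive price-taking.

Cournot: P = 50; Competition: P = 33

With 2 symmetric Cournot firms, each firm's FOC gives 84 − 7.5q = 33, so q = 6.8, Q = 2·6.8 = 13.6, and P = 50.
Under competition P = MC = 33, so Q = (84 − 33)/2.5 = 20.4.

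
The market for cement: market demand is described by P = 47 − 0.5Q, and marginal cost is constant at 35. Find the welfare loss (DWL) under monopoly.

Under competition P = MC = 35, so Q = (47 − 35)/0.5 = 24.
A monopolist chooses Q where MR = MC. MR = 47 − Q; setting this equal to 35 gives Q = 12 and P = 41.
DWL is the triangle between Q = 12 and Q = 24: ½·(24 − 12)·(41 − 35) = 36.

DWL = 36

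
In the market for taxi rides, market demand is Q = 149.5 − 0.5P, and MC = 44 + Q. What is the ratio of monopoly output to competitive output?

Q_m/Q_c = 0.6

Inverting demand: P = 299 − 2Q.
Monopoly sets MR = MC: 299 − 4Q = 44 + Q ⇒ Q = 51, P = 299 − 2·51 = 197.
Under competition P = MC: 299 − 2Q = 44 + Q ⇒ Q = 85, P = 129.
Ratio Q_m/Q_c = 51/85 = 0.6.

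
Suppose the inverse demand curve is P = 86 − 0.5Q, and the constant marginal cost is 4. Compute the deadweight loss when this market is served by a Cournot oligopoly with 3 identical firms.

DWL = 420.25

Under competition P = MC = 4, so Q = (86 − 4)/0.5 = 164.
In a 3-firm Cournot equilibrium, symmetry and the first-order condition give q = (86 − 4)/(2) = 41. So Q = 123 and P = 24.5.
DWL is the triangle between Q = 123 and Q = 164: ½·(164 − 123)·(24.5 − 4) = 420.25.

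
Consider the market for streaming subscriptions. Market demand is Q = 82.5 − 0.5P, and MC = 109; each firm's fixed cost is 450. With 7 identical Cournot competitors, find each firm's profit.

π_i = −425.5

Inverting demand: P = 165 − 2Q.
In a 7-firm Cournot equilibrium, symmetry and the first-order condition give q = (165 − 109)/(16) = 3.5. So Q = 24.5 and P = 116.
Each firm's profit = (116 − 109)·3.5 − 450 = −425.5.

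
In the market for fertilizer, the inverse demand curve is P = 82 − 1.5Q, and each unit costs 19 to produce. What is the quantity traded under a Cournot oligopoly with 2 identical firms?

Q = 28

With 2 symmetric Cournot firms, each firm's FOC gives 82 − 4.5q = 19, so q = 14, Q = 2·14 = 28, and P = 40.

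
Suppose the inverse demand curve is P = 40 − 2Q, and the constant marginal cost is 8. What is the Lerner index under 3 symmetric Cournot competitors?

Lerner index = 0.5

With 3 symmetric Cournot firms, each firm's FOC gives 40 − 8q = 8, so q = 4, Q = 3·4 = 12, and P = 16.
Lerner index = (P − MC)/P = (16 − 8)/16 = 0.5.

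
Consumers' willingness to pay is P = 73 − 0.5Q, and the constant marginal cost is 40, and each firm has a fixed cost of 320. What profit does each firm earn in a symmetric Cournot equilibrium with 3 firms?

π_i = −183.875

Cournot with 3 identical firms: the symmetric best-response condition is 73 − 2q = 40. Each firm produces q = 16.5, total output Q = 49.5, price P = 48.25.
Each firm's profit = (48.25 − 40)·16.5 − 320 = −183.875.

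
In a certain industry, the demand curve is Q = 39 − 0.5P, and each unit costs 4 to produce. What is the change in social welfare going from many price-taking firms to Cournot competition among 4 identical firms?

Inverting demand: P = 78 − 2Q.
Under competition P = MC = 4, so Q = (78 − 4)/2 = 37.
CS = ½·(78 − 4)·37 = 1369; PS = (4 − 4)·37 = 0; TS = 1369.
With 4 symmetric Cournot firms, each firm's FOC gives 78 − 10q = 4, so q = 7.4, Q = 4·7.4 = 29.6, and P = 18.8.
CS = ½·(78 − 18.8)·29.6 = 876.16; PS = (18.8 − 4)·29.6 = 438.08; TS = 1314.24.
Change in social welfare: 1314.24 − 1369 = −54.76.

Social welfare falls by 54.76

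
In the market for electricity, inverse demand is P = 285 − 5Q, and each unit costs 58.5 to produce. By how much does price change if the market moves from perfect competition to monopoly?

Perfect competition: P = MC = 58.5, so 285 − 5Q = 58.5 and Q = 45.3.
The monopolist equates marginal revenue to marginal cost: 285 − 10Q = 58.5, so Q = 22.65. From demand, P = 171.75.
Change in price: 171.75 − 58.5 = 113.25.

P rises by 113.25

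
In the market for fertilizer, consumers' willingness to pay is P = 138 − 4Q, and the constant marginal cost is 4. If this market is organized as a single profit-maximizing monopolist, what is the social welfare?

Monopoly sets MR = MC: 138 − 8Q = 4 ⇒ Q = 16.75, P = 138 − 4·16.75 = 71.
CS = ½·(138 − 71)·16.75 = 561.125; PS = (71 − 4)·16.75 = 1122.25; TS = 1683.375.

TS = 1683.375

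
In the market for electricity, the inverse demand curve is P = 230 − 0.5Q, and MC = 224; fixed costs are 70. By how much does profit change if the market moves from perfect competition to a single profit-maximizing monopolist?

Under competition P = MC = 224, so Q = (230 − 224)/0.5 = 12.
Profit = (224 − 224)·12 − 70 = −70.
Monopoly sets MR = MC: 230 − Q = 224 ⇒ Q = 6, P = 230 − 0.5·6 = 227.
Profit = (227 − 224)·6 − 70 = −52.
Change in profit: −52 − −70 = 18.

π rises by 18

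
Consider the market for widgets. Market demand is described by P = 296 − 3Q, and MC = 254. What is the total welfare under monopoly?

TS = 220.5

The monopolist equates marginal revenue to marginal cost: 296 − 6Q = 254, so Q = 7. From demand, P = 275.
CS = ½·(296 − 275)·7 = 73.5; PS = (275 − 254)·7 = 147; TS = 220.5.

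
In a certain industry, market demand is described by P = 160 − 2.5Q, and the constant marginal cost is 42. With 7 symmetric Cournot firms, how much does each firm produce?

Cournot with 7 identical firms: the symmetric best-response condition is 160 − 20q = 42. Each firm produces q = 5.9, total output Q = 41.3, price P = 56.75.

q_i = 5.9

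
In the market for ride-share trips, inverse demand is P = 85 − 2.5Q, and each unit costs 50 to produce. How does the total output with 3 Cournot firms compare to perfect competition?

In a 3-firm Cournot equilibrium, symmetry and the first-order condition give q = (85 − 50)/(10) = 3.5. So Q = 10.5 and P = 58.75.
Competitive firms price at marginal cost: P = 50, giving Q = 14.

Cournot: Q = 10.5; Competition: Q = 14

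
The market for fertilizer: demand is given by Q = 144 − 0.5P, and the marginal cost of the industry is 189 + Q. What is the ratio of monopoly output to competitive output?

Q_m/Q_c = 0.6

Inverting demand: P = 288 − 2Q.
Monopoly sets MR = MC: 288 − 4Q = 189 + Q ⇒ Q = 19.8, P = 288 − 2·19.8 = 248.4.
Competitive equilibrium sets price equal to marginal cost: 288 − 2Q = 189 + Q, so Q = 33 and P = 222.
Ratio Q_m/Q_c = 19.8/33 = 0.6.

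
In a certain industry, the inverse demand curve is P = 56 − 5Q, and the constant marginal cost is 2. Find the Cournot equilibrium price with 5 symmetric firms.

Cournot with 5 identical firms: the symmetric best-response condition is 56 − 30q = 2. Each firm produces q = 1.8, total output Q = 9, price P = 11.

P = 11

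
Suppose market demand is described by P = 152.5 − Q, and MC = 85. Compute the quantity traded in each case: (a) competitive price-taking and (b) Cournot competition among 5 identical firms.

Under competition P = MC = 85, so Q = (152.5 − 85)/1 = 67.5.
With 5 symmetric Cournot firms, each firm's FOC gives 152.5 − 6q = 85, so q = 11.25, Q = 5·11.25 = 56.25, and P = 96.25.

Competition: Q = 67.5; Cournot: Q = 56.25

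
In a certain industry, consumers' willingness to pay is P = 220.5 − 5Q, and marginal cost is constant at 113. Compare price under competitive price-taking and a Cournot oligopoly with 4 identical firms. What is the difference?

Under competition P = MC = 113, so Q = (220.5 − 113)/5 = 21.5.
Cournot with 4 identical firms: the symmetric best-response condition is 220.5 − 25q = 113. Each firm produces q = 4.3, total output Q = 17.2, price P = 134.5.
Change in price: 134.5 − 113 = 21.5.

Price rises by 21.5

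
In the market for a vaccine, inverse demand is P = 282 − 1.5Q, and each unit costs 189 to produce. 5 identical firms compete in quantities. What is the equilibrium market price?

P = 204.5

In a 5-firm Cournot equilibrium, symmetry and the first-order condition give q = (282 − 189)/(9) = 31/3. So Q = 155/3 and P = 204.5.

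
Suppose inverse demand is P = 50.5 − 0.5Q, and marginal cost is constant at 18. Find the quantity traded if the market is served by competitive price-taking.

Under competition P = MC = 18, so Q = (50.5 − 18)/0.5 = 65.

Q = 65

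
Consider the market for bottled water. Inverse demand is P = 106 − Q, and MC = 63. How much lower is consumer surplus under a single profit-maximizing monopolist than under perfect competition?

Consumer surplus falls by 693.375

Competitive firms price at marginal cost: P = 63, giving Q = 43.
CS = ½·(106 − 63)·43 = 924.5.
A monopolist chooses Q where MR = MC. MR = 106 − 2Q; setting this equal to 63 gives Q = 21.5 and P = 84.5.
CS = ½·(106 − 84.5)·21.5 = 231.125.
Change in consumer surplus: 231.125 − 924.5 = −693.375.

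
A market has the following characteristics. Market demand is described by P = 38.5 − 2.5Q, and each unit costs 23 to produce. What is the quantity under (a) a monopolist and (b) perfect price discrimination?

Monopoly: Q = 3.1; Perfect PD: Q = 6.2

A monopolist chooses Q where MR = MC. MR = 38.5 − 5Q; setting this equal to 23 gives Q = 3.1 and P = 30.75.
With perfect price discrimination, output is the efficient level Q = 6.2 (where demand meets MC), but every buyer pays their willingness to pay: CS = 0 and PS = total surplus.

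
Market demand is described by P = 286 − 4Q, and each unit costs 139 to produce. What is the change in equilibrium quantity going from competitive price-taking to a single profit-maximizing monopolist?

Equilibrium quantity falls by 18.375

Competitive firms price at marginal cost: P = 139, giving Q = 36.75.
The monopolist equates marginal revenue to marginal cost: 286 − 8Q = 139, so Q = 18.375. From demand, P = 212.5.
Change in equilibrium quantity: 18.375 − 36.75 = −18.375.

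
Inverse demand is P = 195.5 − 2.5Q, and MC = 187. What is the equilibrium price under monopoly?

Monopoly sets MR = MC: 195.5 − 5Q = 187 ⇒ Q = 1.7, P = 195.5 − 2.5·1.7 = 191.25.

P = 191.25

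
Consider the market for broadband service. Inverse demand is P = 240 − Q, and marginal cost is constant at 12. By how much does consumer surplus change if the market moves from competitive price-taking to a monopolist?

CS falls by 19494

Perfect competition: P = MC = 12, so 240 − Q = 12 and Q = 228.
CS = ½·(240 − 12)·228 = 25992.
The monopolist equates marginal revenue to marginal cost: 240 − 2Q = 12, so Q = 114. From demand, P = 126.
CS = ½·(240 − 126)·114 = 6498.
Change in consumer surplus: 6498 − 25992 = −19494.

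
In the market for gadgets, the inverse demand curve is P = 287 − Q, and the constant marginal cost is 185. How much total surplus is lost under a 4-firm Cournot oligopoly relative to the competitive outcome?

Perfect competition: P = MC = 185, so 287 − Q = 185 and Q = 102.
With 4 symmetric Cournot firms, each firm's FOC gives 287 − 5q = 185, so q = 20.4, Q = 4·20.4 = 81.6, and P = 205.4.
DWL is the triangle between Q = 81.6 and Q = 102: ½·(102 − 81.6)·(205.4 − 185) = 208.08.

DWL = 208.08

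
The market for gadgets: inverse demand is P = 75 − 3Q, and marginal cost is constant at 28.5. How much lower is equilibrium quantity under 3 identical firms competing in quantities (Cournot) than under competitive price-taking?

Competitive firms price at marginal cost: P = 28.5, giving Q = 15.5.
Cournot with 3 identical firms: the symmetric best-response condition is 75 − 12q = 28.5. Each firm produces q = 3.875, total output Q = 11.625, price P = 40.125.
Change in equilibrium quantity: 11.625 − 15.5 = −3.875.

Equilibrium quantity falls by 3.875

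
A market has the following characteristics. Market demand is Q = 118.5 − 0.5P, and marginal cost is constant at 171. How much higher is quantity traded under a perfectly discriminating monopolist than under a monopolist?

Inverting demand: P = 237 − 2Q.
Monopoly sets MR = MC: 237 − 4Q = 171 ⇒ Q = 16.5, P = 237 − 2·16.5 = 204.
With perfect price discrimination, output is the efficient level Q = 33 (where demand meets MC), but every buyer pays their willingness to pay: CS = 0 and PS = total surplus.
Change in quantity traded: 33 − 16.5 = 16.5.

Quantity traded rises by 16.5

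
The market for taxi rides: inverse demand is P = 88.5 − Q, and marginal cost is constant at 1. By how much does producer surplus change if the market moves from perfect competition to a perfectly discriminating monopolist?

Under competition P = MC = 1, so Q = (88.5 − 1)/1 = 87.5.
PS = (1 − 1)·87.5 = 0.
With perfect price discrimination, output is the efficient level Q = 87.5 (where demand meets MC), but every buyer pays their willingness to pay: CS = 0 and PS = total surplus.
PS = ½·(88.5 − 1)·87.5 = 3828.125.
Change in producer surplus: 3828.125 − 0 = 3828.125.

PS rises by 3828.125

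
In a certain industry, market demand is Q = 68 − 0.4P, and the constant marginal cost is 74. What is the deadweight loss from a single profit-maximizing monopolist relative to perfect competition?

DWL = 460.8

Inverting demand: P = 170 − 2.5Q.
Perfect competition: P = MC = 74, so 170 − 2.5Q = 74 and Q = 38.4.
The monopolist equates marginal revenue to marginal cost: 170 − 5Q = 74, so Q = 19.2. From demand, P = 122.
DWL is the triangle between Q = 19.2 and Q = 38.4: ½·(38.4 − 19.2)·(122 − 74) = 460.8.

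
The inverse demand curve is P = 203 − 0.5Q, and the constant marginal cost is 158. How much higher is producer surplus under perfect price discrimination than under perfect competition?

Producer surplus rises by 2025

Competitive firms price at marginal cost: P = 158, giving Q = 90.
PS = (158 − 158)·90 = 0.
Under first-degree price discrimination the firm charges each unit its demand price and produces up to where P = MC, i.e. Q = 90. Consumer surplus is zero; producer surplus equals total surplus.
PS = ½·(203 − 158)·90 = 2025.
Change in producer surplus: 2025 − 0 = 2025.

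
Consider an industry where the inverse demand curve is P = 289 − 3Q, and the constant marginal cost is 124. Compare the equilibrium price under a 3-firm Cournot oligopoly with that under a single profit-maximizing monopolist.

With 3 symmetric Cournot firms, each firm's FOC gives 289 − 12q = 124, so q = 13.75, Q = 3·13.75 = 41.25, and P = 165.25.
The monopolist equates marginal revenue to marginal cost: 289 − 6Q = 124, so Q = 27.5. From demand, P = 206.5.

Cournot: P = 165.25; Monopoly: P = 206.5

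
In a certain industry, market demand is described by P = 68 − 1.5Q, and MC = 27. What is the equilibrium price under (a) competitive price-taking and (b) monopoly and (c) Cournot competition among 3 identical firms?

Competition: P = 27; Monopoly: P = 47.5; Cournot: P = 37.25

Competitive firms price at marginal cost: P = 27, giving Q = 82/3.
Monopoly sets MR = MC: 68 − 3Q = 27 ⇒ Q = 41/3, P = 68 − 1.5·41/3 = 47.5.
Cournot with 3 identical firms: the symmetric best-response condition is 68 − 6q = 27. Each firm produces q = 41/6, total output Q = 20.5, price P = 37.25.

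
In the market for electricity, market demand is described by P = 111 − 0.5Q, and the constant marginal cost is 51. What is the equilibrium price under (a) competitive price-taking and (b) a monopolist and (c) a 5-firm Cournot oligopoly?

Competitive firms price at marginal cost: P = 51, giving Q = 120.
The monopolist equates marginal revenue to marginal cost: 111 − Q = 51, so Q = 60. From demand, P = 81.
Cournot with 5 identical firms: the symmetric best-response condition is 111 − 3q = 51. Each firm produces q = 20, total output Q = 100, price P = 61.

Competition: P = 51; Monopoly: P = 81; Cournot: P = 61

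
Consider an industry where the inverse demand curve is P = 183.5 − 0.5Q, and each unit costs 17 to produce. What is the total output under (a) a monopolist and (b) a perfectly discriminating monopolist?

A monopolist chooses Q where MR = MC. MR = 183.5 − Q; setting this equal to 17 gives Q = 166.5 and P = 100.25.
A perfectly discriminating monopolist sells every unit with P(Q) ≥ MC(Q), so output equals the competitive quantity Q = 333. Each buyer pays their reservation price, so CS = 0 and the firm captures all surplus.

Monopoly: Q = 166.5; Perfect PD: Q = 333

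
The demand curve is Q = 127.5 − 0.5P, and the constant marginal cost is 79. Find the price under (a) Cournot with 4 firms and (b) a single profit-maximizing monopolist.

Cournot: P = 114.2; Monopoly: P = 167

Inverting demand: P = 255 − 2Q.
With 4 symmetric Cournot firms, each firm's FOC gives 255 − 10q = 79, so q = 17.6, Q = 4·17.6 = 70.4, and P = 114.2.
Monopoly sets MR = MC: 255 − 4Q = 79 ⇒ Q = 44, P = 255 − 2·44 = 167.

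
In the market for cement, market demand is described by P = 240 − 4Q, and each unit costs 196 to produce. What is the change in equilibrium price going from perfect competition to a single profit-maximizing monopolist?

Equilibrium price rises by 22

Perfect competition: P = MC = 196, so 240 − 4Q = 196 and Q = 11.
A monopolist chooses Q where MR = MC. MR = 240 − 8Q; setting this equal to 196 gives Q = 5.5 and P = 218.
Change in equilibrium price: 218 − 196 = 22.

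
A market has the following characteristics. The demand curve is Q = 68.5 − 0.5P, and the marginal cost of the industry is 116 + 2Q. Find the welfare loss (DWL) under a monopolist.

Inverting demand: P = 137 − 2Q.
Under competition P = MC: 137 − 2Q = 116 + 2Q ⇒ Q = 5.25, P = 126.5.
The monopolist equates marginal revenue to marginal cost: 137 − 4Q = 116 + 2Q, so Q = 3.5. From demand, P = 130.
CS = ½·(137 − 126.5)·5.25 = 441/16; PS = (126.5·5.25 − 116·5.25 − ½·2·5.25²) = 441/16; TS = 55.125.
CS = ½·(137 − 130)·3.5 = 12.25; PS = (130·3.5 − 116·3.5 − ½·2·3.5²) = 36.75; TS = 49.
DWL = 55.125 − 49 = 6.125.

DWL = 6.125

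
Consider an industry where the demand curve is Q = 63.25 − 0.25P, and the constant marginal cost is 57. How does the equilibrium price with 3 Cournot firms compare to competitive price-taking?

Inverting demand: P = 253 − 4Q.
With 3 symmetric Cournot firms, each firm's FOC gives 253 − 16q = 57, so q = 12.25, Q = 3·12.25 = 36.75, and P = 106.
Perfect competition: P = MC = 57, so 253 − 4Q = 57 and Q = 49.

Cournot: P = 106; Competition: P = 57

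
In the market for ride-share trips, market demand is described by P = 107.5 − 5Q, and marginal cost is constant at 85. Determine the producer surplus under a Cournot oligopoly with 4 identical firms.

PS = 16.2

Cournot with 4 identical firms: the symmetric best-response condition is 107.5 − 25q = 85. Each firm produces q = 0.9, total output Q = 3.6, price P = 89.5.
PS = (89.5 − 85)·3.6 = 16.2.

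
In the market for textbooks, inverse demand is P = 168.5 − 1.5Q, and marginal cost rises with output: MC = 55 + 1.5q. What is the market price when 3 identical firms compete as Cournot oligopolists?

P = 100.4

With 3 symmetric Cournot firms, each firm's FOC gives 168.5 − 6q = 55 + 1.5q, so q = 227/15, Q = 3·227/15 = 45.4, and P = 100.4.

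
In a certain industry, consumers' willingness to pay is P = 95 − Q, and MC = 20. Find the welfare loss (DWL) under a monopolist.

DWL = 703.125

Perfect competition: P = MC = 20, so 95 − Q = 20 and Q = 75.
The monopolist equates marginal revenue to marginal cost: 95 − 2Q = 20, so Q = 37.5. From demand, P = 57.5.
DWL is the triangle between Q = 37.5 and Q = 75: ½·(75 − 37.5)·(57.5 − 20) = 703.125.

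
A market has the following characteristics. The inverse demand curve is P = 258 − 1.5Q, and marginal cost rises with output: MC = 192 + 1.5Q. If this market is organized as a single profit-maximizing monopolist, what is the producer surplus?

PS = 484

Monopoly sets MR = MC: 258 − 3Q = 192 + 1.5Q ⇒ Q = 44/3, P = 258 − 1.5·44/3 = 236.
PS = P·Q − VC(Q) = 236·44/3 − (192·44/3 + ½·1.5·(44/3)²) = 484.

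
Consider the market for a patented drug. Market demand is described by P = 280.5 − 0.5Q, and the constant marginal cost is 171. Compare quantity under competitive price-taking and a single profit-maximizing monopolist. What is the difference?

Under competition P = MC = 171, so Q = (280.5 − 171)/0.5 = 219.
Monopoly sets MR = MC: 280.5 − Q = 171 ⇒ Q = 109.5, P = 280.5 − 0.5·109.5 = 225.75.
Change in quantity: 109.5 − 219 = −109.5.

Q falls by 109.5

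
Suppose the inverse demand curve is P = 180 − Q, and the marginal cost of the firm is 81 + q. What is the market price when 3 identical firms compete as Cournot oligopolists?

Cournot with 3 identical firms: the symmetric best-response condition is 180 − 4q = 81 + q. Each firm produces q = 19.8, total output Q = 59.4, price P = 120.6.

P = 120.6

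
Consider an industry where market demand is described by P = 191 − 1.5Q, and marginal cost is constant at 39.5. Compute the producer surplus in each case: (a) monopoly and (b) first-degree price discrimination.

Monopoly: PS = 3825.375; Perfect PD: PS = 7650.75

A monopolist chooses Q where MR = MC. MR = 191 − 3Q; setting this equal to 39.5 gives Q = 50.5 and P = 115.25.
PS = (115.25 − 39.5)·50.5 = 3825.375.
A perfectly discriminating monopolist sells every unit with P(Q) ≥ MC(Q), so output equals the competitive quantity Q = 101. Each buyer pays their reservation price, so CS = 0 and the firm captures all surplus.
PS = ½·(191 − 39.5)·101 = 7650.75.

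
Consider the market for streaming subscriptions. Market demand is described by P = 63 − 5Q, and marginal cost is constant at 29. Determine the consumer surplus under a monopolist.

A monopolist chooses Q where MR = MC. MR = 63 − 10Q; setting this equal to 29 gives Q = 3.4 and P = 46.
CS = ½·(63 − 46)·3.4 = 28.9.

CS = 28.9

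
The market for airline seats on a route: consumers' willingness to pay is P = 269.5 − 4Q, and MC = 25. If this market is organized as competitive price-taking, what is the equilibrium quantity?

Competitive firms price at marginal cost: P = 25, giving Q = 61.125.

Q = 61.125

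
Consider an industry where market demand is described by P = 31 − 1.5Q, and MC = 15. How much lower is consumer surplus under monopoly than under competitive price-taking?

Consumer surplus falls by 64

Under competition P = MC = 15, so Q = (31 − 15)/1.5 = 32/3.
CS = ½·(31 − 15)·32/3 = 256/3.
A monopolist chooses Q where MR = MC. MR = 31 − 3Q; setting this equal to 15 gives Q = 16/3 and P = 23.
CS = ½·(31 − 23)·16/3 = 64/3.
Change in consumer surplus: 64/3 − 256/3 = −64.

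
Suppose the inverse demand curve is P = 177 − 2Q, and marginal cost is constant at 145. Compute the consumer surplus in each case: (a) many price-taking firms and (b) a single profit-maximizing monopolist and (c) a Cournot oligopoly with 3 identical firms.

Competition: CS = 256; Monopoly: CS = 64; Cournot: CS = 144

Competitive firms price at marginal cost: P = 145, giving Q = 16.
CS = ½·(177 − 145)·16 = 256.
The monopolist equates marginal revenue to marginal cost: 177 − 4Q = 145, so Q = 8. From demand, P = 161.
CS = ½·(177 − 161)·8 = 64.
With 3 symmetric Cournot firms, each firm's FOC gives 177 − 8q = 145, so q = 4, Q = 3·4 = 12, and P = 153.
CS = ½·(177 − 153)·12 = 144.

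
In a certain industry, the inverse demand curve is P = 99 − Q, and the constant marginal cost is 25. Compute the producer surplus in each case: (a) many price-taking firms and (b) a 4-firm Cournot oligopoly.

Under competition P = MC = 25, so Q = (99 − 25)/1 = 74.
PS = (25 − 25)·74 = 0.
Cournot with 4 identical firms: the symmetric best-response condition is 99 − 5q = 25. Each firm produces q = 14.8, total output Q = 59.2, price P = 39.8.
PS = (39.8 − 25)·59.2 = 876.16.

Competition: PS = 0; Cournot: PS = 876.16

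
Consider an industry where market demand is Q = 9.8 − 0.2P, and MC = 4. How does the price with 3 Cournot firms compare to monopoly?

Cournot: P = 15.25; Monopoly: P = 26.5

Inverting demand: P = 49 − 5Q.
Cournot with 3 identical firms: the symmetric best-response condition is 49 − 20q = 4. Each firm produces q = 2.25, total output Q = 6.75, price P = 15.25.
A monopolist chooses Q where MR = MC. MR = 49 − 10Q; setting this equal to 4 gives Q = 4.5 and P = 26.5.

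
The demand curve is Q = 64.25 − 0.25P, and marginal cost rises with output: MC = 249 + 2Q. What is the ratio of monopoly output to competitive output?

Inverting demand: P = 257 − 4Q.
Monopoly sets MR = MC: 257 − 8Q = 249 + 2Q ⇒ Q = 0.8, P = 257 − 4·0.8 = 253.8.
Under competition P = MC: 257 − 4Q = 249 + 2Q ⇒ Q = 4/3, P = 755/3.
Ratio Q_m/Q_c = 0.8/(4/3) = 0.6.

Q_m/Q_c = 0.6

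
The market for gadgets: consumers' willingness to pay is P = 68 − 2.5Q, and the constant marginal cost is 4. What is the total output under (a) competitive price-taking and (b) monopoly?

Competition: Q = 25.6; Monopoly: Q = 12.8

Under competition P = MC = 4, so Q = (68 − 4)/2.5 = 25.6.
A monopolist chooses Q where MR = MC. MR = 68 − 5Q; setting this equal to 4 gives Q = 12.8 and P = 36.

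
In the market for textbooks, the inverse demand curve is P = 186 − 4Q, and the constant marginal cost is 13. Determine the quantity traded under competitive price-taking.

Competitive firms price at marginal cost: P = 13, giving Q = 43.25.

Q = 43.25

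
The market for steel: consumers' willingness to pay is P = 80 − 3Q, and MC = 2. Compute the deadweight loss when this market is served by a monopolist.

DWL = 253.5

Competitive firms price at marginal cost: P = 2, giving Q = 26.
A monopolist chooses Q where MR = MC. MR = 80 − 6Q; setting this equal to 2 gives Q = 13 and P = 41.
DWL is the triangle between Q = 13 and Q = 26: ½·(26 − 13)·(41 − 2) = 253.5.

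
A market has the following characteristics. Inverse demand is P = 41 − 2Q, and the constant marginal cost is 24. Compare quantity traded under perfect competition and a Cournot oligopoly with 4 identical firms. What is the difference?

Under competition P = MC = 24, so Q = (41 − 24)/2 = 8.5.
In a 4-firm Cournot equilibrium, symmetry and the first-order condition give q = (41 − 24)/(10) = 1.7. So Q = 6.8 and P = 27.4.
Change in quantity traded: 6.8 − 8.5 = −1.7.

Q falls by 1.7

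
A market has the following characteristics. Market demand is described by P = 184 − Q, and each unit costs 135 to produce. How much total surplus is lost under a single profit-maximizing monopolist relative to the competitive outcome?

DWL = 300.125

Under competition P = MC = 135, so Q = (184 − 135)/1 = 49.
Monopoly sets MR = MC: 184 − 2Q = 135 ⇒ Q = 24.5, P = 184 − 24.5 = 159.5.
DWL is the triangle between Q = 24.5 and Q = 49: ½·(49 − 24.5)·(159.5 − 135) = 300.125.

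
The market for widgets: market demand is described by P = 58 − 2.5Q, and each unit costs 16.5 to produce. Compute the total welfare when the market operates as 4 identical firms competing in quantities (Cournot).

In a 4-firm Cournot equilibrium, symmetry and the first-order condition give q = (58 − 16.5)/(12.5) = 3.32. So Q = 13.28 and P = 24.8.
CS = ½·(58 − 24.8)·13.28 = 220.448; PS = (24.8 − 16.5)·13.28 = 110.224; TS = 330.672.

TS = 330.672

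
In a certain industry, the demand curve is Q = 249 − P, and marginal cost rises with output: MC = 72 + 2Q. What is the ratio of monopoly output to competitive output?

Inverting demand: P = 249 − Q.
The monopolist equates marginal revenue to marginal cost: 249 − 2Q = 72 + 2Q, so Q = 44.25. From demand, P = 204.75.
Competitive equilibrium sets price equal to marginal cost: 249 − Q = 72 + 2Q, so Q = 59 and P = 190.
Ratio Q_m/Q_c = 44.25/59 = 0.75.

Q_m/Q_c = 0.75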